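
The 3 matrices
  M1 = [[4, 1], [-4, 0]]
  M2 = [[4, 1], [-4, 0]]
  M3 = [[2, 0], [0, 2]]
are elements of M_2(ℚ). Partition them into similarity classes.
Characteristic polynomials: χ_{M1} = (x - 2)^2, χ_{M2} = (x - 2)^2, χ_{M3} = (x - 2)^2.

{M1, M2}: invariant factors (x - 2)^2.

{M3}: invariant factors x - 2, x - 2.

Matrices are similar if and only if their invariant-factor lists agree; the partition into similarity classes is {M1, M2}, {M3}.

2 classes: {M1, M2}, {M3}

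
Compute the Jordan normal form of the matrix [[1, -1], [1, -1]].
The characteristic polynomial is det(xI - A) = x^2, so the eigenvalues are 0 (algebraic multiplicity 2).

For λ = 0: rank(A) = 1, rank(A^2) = 0. The eigenspace has dimension 2 - 1 = 1, so there is 1 Jordan block; the rank sequence gives block sizes [2].

Assembling the blocks gives the Jordan form J above.

J = [[0, 1], [0, 0]]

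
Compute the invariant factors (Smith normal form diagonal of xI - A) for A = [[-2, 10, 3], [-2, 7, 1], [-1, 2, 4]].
The Jordan structure of A has elementary divisors (x - 3)^3. Arranging the block sizes at each eigenvalue in decreasing order and taking row products gives the invariant factors.

Invariant factors (smallest first, each dividing the next): (x - 3)^3.

Check: the last factor (x - 3)^3 is the minimal polynomial, and the product (x - 3)^3 is the characteristic polynomial.

(x - 3)^3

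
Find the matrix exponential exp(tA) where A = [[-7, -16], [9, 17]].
e^{tA} = [[(1 - 12*t)*e^{5*t}, -16*t*e^{5*t}], [9*t*e^{5*t}, (12*t + 1)*e^{5*t}]]

A has Jordan form J = [[5, 1], [0, 5]] with A = PJP^{-1}, so e^{tA} = P e^{tJ} P^{-1}.

For a Jordan block J_k(λ), e^{tJ_k(λ)} = e^{λt} · (I + tN + t^2 N^2/2! + ... + t^{k-1} N^{k-1}/(k-1)!) where N is the nilpotent superdiagonal part.

Assembling the blocks and conjugating back gives the entries of e^{tA} as shown above.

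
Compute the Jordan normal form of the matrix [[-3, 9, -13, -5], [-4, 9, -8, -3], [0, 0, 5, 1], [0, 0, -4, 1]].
J = [[3, 1, 0, 0], [0, 3, 0, 0], [0, 0, 3, 1], [0, 0, 0, 3]]

The characteristic polynomial is det(xI - A) = (x - 3)^4, so the eigenvalues are 3 (algebraic multiplicity 4).

For λ = 3: rank(A - 3I) = 2, rank((A - 3I)^2) = 0. The eigenspace has dimension 4 - 2 = 2, so there are 2 Jordan blocks; the rank sequence gives block sizes [2, 2].

Assembling the blocks gives the Jordan form J above.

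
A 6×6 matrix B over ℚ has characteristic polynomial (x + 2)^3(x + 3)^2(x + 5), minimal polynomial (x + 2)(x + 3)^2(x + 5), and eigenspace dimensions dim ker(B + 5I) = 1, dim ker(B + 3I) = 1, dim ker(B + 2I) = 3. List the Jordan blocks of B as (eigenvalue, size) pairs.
Jordan blocks: (-5, 1), (-3, 2), (-2, 1), (-2, 1), (-2, 1)

λ = -5: algebraic multiplicity 1 (exponent in χ_B), largest block size 1 (exponent in m_B), 1 block (geometric multiplicity). This forces block sizes [1].
λ = -3: algebraic multiplicity 2 (exponent in χ_B), largest block size 2 (exponent in m_B), 1 block (geometric multiplicity). This forces block sizes [2].
λ = -2: algebraic multiplicity 3 (exponent in χ_B), largest block size 1 (exponent in m_B), 3 blocks (geometric multiplicity). These force block sizes [1, 1, 1].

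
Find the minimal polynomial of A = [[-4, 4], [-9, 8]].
m_A(x) = (x - 2)^2

The characteristic polynomial factors as (x - 2)^2. The minimal polynomial is ∏(x - λ)^{k_λ} where k_λ is the size of the largest Jordan block at λ.

For λ = 2: rank(A - 2I) = 1, and the largest Jordan block has size 2 (the smallest k with rank((A - 2I)^k) = rank((A - 2I)^(k+1))).

So m_A(x) = (x - 2)^2.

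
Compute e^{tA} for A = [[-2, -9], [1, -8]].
A has Jordan form J = [[-5, 1], [0, -5]] with A = PJP^{-1}, so e^{tA} = P e^{tJ} P^{-1}.

For a Jordan block J_k(λ), e^{tJ_k(λ)} = e^{λt} · (I + tN + t^2 N^2/2! + ... + t^{k-1} N^{k-1}/(k-1)!) where N is the nilpotent superdiagonal part.

Assembling the blocks and conjugating back gives the entries of e^{tA} as shown above.

e^{tA} = [[(3*t + 1)*e^{-5*t}, -9*t*e^{-5*t}], [t*e^{-5*t}, (1 - 3*t)*e^{-5*t}]]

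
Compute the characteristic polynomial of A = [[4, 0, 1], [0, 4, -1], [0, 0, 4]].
χ_A(x) = (x - 4)^3

xI - A = [[x - 4, 0, -1], [0, x - 4, 1], [0, 0, x - 4]].

Expanding det(xI - A) along the first row:
det(xI - A) = + (x - 4)·det([[x - 4, 1], [0, x - 4]]) - (0)·det([[0, 1], [0, x - 4]]) + (-1)·det([[0, x - 4], [0, 0]]).

Evaluating gives χ_A(x) = x^3 - 12x^2 + 48x - 64 = (x - 4)^3.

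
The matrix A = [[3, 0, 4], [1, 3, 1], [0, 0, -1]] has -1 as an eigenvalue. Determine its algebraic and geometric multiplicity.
The characteristic polynomial is (x - 3)^2(x + 1), so the factor x + 1 appears with exponent 1: the algebraic multiplicity is 1.

rank(A + I) = 2, so the eigenspace has dimension 3 - 2 = 1: the geometric multiplicity is 1.

algebraic multiplicity 1, geometric multiplicity 1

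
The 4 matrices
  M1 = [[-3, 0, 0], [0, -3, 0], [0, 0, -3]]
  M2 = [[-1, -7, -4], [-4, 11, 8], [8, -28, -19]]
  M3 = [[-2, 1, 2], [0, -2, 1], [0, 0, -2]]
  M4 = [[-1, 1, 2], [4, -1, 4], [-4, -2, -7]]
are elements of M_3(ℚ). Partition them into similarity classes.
Characteristic polynomials: χ_{M1} = (x + 3)^3, χ_{M2} = (x + 3)^3, χ_{M3} = (x + 2)^3, χ_{M4} = (x + 3)^3.

{M1}: invariant factors x + 3, x + 3, x + 3.

{M2, M4}: invariant factors x + 3, (x + 3)^2.

{M3}: invariant factors (x + 2)^3.

Matrices are similar if and only if their invariant-factor lists agree; the partition into similarity classes is {M1}, {M2, M4}, {M3}.

3 classes: {M1}, {M2, M4}, {M3}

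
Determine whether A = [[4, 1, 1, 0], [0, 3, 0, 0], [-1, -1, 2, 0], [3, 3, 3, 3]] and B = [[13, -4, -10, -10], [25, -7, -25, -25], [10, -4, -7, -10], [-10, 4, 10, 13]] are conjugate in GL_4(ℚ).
Yes.

Two matrices over a field are similar if and only if they have the same invariant factors.

Both A and B have characteristic polynomial (x - 3)^4 and minimal polynomial (x - 3)^2. Computing further, both have invariant factors x - 3, x - 3, (x - 3)^2. Hence A and B are similar.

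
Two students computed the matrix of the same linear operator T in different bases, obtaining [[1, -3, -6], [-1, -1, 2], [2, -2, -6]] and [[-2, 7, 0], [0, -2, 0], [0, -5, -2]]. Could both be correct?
Yes.

Two matrices over a field are similar if and only if they have the same invariant factors.

Both A and B have characteristic polynomial (x + 2)^3 and minimal polynomial (x + 2)^2. Computing further, both have invariant factors x + 2, (x + 2)^2. Hence A and B are similar.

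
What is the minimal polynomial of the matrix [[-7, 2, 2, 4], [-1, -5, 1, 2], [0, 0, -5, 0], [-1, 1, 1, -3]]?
m_A(x) = (x + 5)^3

The characteristic polynomial factors as (x + 5)^4. The minimal polynomial is ∏(x - λ)^{k_λ} where k_λ is the size of the largest Jordan block at λ.

For λ = -5: rank(A + 5I) = 2, and the largest Jordan block has size 3 (the smallest k with rank((A + 5I)^k) = rank((A + 5I)^(k+1))).

So m_A(x) = (x + 5)^3.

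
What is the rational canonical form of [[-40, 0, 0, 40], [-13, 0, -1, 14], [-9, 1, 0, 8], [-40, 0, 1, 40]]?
R = [[0, 0, 0, 40], [1, 0, 0, -26], [0, 1, 0, 7], [0, 0, 1, 0]]

The invariant factors of A (the non-unit diagonal entries of the Smith normal form of xI - A over ℚ[x]) are (x - 2)(x + 4)(x^2 - 2x + 5), each dividing the next. The characteristic polynomial is their product, (x - 2)(x + 4)(x^2 - 2x + 5).

The rational canonical form is the block-diagonal matrix of companion matrices C(f_i):
R = [[0, 0, 0, 40], [1, 0, 0, -26], [0, 1, 0, 7], [0, 0, 1, 0]].

Note the characteristic polynomial does not split into linear factors over ℚ, so A has no Jordan form over ℚ; the rational canonical form exists over any field.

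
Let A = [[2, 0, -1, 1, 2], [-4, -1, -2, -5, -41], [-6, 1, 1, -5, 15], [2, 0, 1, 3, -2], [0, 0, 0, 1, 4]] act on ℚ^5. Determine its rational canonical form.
The invariant factors of A (the non-unit diagonal entries of the Smith normal form of xI - A over ℚ[x]) are x - 4, (x - 4)(x - 2)(x^2 + x + 4), each dividing the next. The characteristic polynomial is their product, (x - 4)^2(x - 2)(x^2 + x + 4).

The rational canonical form is the block-diagonal matrix of companion matrices C(f_i):
R = [[4, 0, 0, 0, 0], [0, 0, 0, 0, -32], [0, 1, 0, 0, 16], [0, 0, 1, 0, -6], [0, 0, 0, 1, 5]].

Note the characteristic polynomial does not split into linear factors over ℚ, so A has no Jordan form over ℚ; the rational canonical form exists over any field.

R = [[4, 0, 0, 0, 0], [0, 0, 0, 0, -32], [0, 1, 0, 0, 16], [0, 0, 1, 0, -6], [0, 0, 0, 1, 5]]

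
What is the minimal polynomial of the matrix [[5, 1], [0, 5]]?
m_A(x) = (x - 5)^2

The characteristic polynomial factors as (x - 5)^2. The minimal polynomial is ∏(x - λ)^{k_λ} where k_λ is the size of the largest Jordan block at λ.

For λ = 5: rank(A - 5I) = 1, and the largest Jordan block has size 2 (the smallest k with rank((A - 5I)^k) = rank((A - 5I)^(k+1))).

So m_A(x) = (x - 5)^2.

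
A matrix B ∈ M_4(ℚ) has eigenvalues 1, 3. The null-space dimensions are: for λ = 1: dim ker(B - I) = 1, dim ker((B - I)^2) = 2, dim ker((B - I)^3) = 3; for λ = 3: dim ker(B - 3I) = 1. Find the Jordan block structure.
λ = 1: successive nullity increments [1, 1, 1] count blocks of size ≥ k; block sizes are [3].
λ = 3: successive nullity increments [1] count blocks of size ≥ k; block sizes are [1].

Jordan blocks: (1, 3), (3, 1)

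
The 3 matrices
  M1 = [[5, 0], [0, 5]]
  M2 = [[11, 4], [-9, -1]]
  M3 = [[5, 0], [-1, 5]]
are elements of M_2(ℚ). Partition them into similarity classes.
2 classes: {M1}, {M2, M3}

Characteristic polynomials: χ_{M1} = (x - 5)^2, χ_{M2} = (x - 5)^2, χ_{M3} = (x - 5)^2.

{M1}: invariant factors x - 5, x - 5.

{M2, M3}: invariant factors (x - 5)^2.

Matrices are similar if and only if their invariant-factor lists agree; the partition into similarity classes is {M1}, {M2, M3}.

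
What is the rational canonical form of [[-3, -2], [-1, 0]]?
The invariant factors of A (the non-unit diagonal entries of the Smith normal form of xI - A over ℚ[x]) are x^2 + 3x - 2, each dividing the next. The characteristic polynomial is their product, x^2 + 3x - 2.

The rational canonical form is the block-diagonal matrix of companion matrices C(f_i):
R = [[0, 2], [1, -3]].

Note the characteristic polynomial does not split into linear factors over ℚ, so A has no Jordan form over ℚ; the rational canonical form exists over any field.

R = [[0, 2], [1, -3]]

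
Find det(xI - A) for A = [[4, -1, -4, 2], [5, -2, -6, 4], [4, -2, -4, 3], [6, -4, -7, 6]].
xI - A = [[x - 4, 1, 4, -2], [-5, x + 2, 6, -4], [-4, 2, x + 4, -3], [-6, 4, 7, x - 6]].

Expanding det(xI - A) along the first row:
det(xI - A) = + (x - 4)·det([[x + 2, 6, -4], [2, x + 4, -3], [4, 7, x - 6]]) - (1)·det([[-5, 6, -4], [-4, x + 4, -3], [-6, 7, x - 6]]) + (4)·det([[-5, x + 2, -4], [-4, 2, -3], [-6, 4, x - 6]]) - (-2)·det([[-5, x + 2, 6], [-4, 2, x + 4], [-6, 4, 7]]).

Evaluating gives χ_A(x) = x^4 - 4x^3 + 6x^2 - 4x + 1 = (x - 1)^4.

χ_A(x) = (x - 1)^4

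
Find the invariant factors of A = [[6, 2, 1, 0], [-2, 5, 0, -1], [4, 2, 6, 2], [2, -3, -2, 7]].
(x - 6)^2, (x - 6)^2

The Jordan structure of A has elementary divisors (x - 6)^2, (x - 6)^2. Arranging the block sizes at each eigenvalue in decreasing order and taking row products gives the invariant factors.

Invariant factors (smallest first, each dividing the next): (x - 6)^2, (x - 6)^2.

Check: the last factor (x - 6)^2 is the minimal polynomial, and the product (x - 6)^4 is the characteristic polynomial.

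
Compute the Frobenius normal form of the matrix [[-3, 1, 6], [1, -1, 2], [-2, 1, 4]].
R = [[0, 0, 4], [1, 0, 4], [0, 1, 0]]

The invariant factors of A (the non-unit diagonal entries of the Smith normal form of xI - A over ℚ[x]) are x^3 - 4x - 4, each dividing the next. The characteristic polynomial is their product, x^3 - 4x - 4.

The rational canonical form is the block-diagonal matrix of companion matrices C(f_i):
R = [[0, 0, 4], [1, 0, 4], [0, 1, 0]].

Note the characteristic polynomial does not split into linear factors over ℚ, so A has no Jordan form over ℚ; the rational canonical form exists over any field.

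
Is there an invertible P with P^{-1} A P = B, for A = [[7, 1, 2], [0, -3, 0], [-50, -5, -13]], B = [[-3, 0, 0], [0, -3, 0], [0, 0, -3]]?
No.

Both have characteristic polynomial (x + 3)^3, but the minimal polynomial of A is (x + 3)^2 while the minimal polynomial of B is x + 3. The minimal polynomial is a similarity invariant, so A and B are not similar.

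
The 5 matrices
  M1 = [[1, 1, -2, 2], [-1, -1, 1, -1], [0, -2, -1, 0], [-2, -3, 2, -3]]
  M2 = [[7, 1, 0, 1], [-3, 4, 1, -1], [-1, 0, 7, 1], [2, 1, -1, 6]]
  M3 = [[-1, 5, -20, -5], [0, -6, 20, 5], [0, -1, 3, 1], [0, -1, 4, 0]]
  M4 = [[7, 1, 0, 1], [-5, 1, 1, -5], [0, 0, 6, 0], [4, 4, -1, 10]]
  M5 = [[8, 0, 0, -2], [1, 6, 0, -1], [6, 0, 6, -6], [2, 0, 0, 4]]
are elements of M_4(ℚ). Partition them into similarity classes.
Characteristic polynomials: χ_{M1} = (x + 1)^4, χ_{M2} = (x - 6)^4, χ_{M3} = (x + 1)^4, χ_{M4} = (x - 6)^4, χ_{M5} = (x - 6)^4.

{M1}: invariant factors x + 1, (x + 1)^3.

{M2, M4}: invariant factors (x - 6)^2, (x - 6)^2.

{M3}: invariant factors x + 1, x + 1, (x + 1)^2.

{M5}: invariant factors x - 6, x - 6, (x - 6)^2.

Matrices are similar if and only if their invariant-factor lists agree; the partition into similarity classes is {M1}, {M2, M4}, {M3}, {M5}.

4 classes: {M1}, {M2, M4}, {M3}, {M5}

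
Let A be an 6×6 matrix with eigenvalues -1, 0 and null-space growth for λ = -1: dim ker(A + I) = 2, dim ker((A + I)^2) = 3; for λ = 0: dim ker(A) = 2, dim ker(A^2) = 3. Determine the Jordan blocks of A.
Jordan blocks: (-1, 2), (-1, 1), (0, 2), (0, 1)

λ = -1: successive nullity increments [2, 1] count blocks of size ≥ k; block sizes are [2, 1].
λ = 0: successive nullity increments [2, 1] count blocks of size ≥ k; block sizes are [2, 1].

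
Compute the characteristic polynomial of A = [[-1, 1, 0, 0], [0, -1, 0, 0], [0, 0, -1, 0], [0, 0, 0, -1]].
χ_A(x) = (x + 1)^4

xI - A = [[x + 1, -1, 0, 0], [0, x + 1, 0, 0], [0, 0, x + 1, 0], [0, 0, 0, x + 1]].

Expanding det(xI - A) along the first row:
det(xI - A) = + (x + 1)·det([[x + 1, 0, 0], [0, x + 1, 0], [0, 0, x + 1]]) - (-1)·det([[0, 0, 0], [0, x + 1, 0], [0, 0, x + 1]]) + (0)·det([[0, x + 1, 0], [0, 0, 0], [0, 0, x + 1]]) - (0)·det([[0, x + 1, 0], [0, 0, x + 1], [0, 0, 0]]).

Evaluating gives χ_A(x) = x^4 + 4x^3 + 6x^2 + 4x + 1 = (x + 1)^4.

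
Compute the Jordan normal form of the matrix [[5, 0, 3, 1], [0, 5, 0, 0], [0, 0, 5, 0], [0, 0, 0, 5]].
The characteristic polynomial is det(xI - A) = (x - 5)^4, so the eigenvalues are 5 (algebraic multiplicity 4).

For λ = 5: rank(A - 5I) = 1, rank((A - 5I)^2) = 0. The eigenspace has dimension 4 - 1 = 3, so there are 3 Jordan blocks; the rank sequence gives block sizes [2, 1, 1].

Assembling the blocks gives the Jordan form J above.

J = [[5, 1, 0, 0], [0, 5, 0, 0], [0, 0, 5, 0], [0, 0, 0, 5]]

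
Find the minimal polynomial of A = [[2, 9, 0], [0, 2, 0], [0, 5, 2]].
m_A(x) = (x - 2)^2

The characteristic polynomial factors as (x - 2)^3. The minimal polynomial is ∏(x - λ)^{k_λ} where k_λ is the size of the largest Jordan block at λ.

For λ = 2: rank(A - 2I) = 1, and the largest Jordan block has size 2 (the smallest k with rank((A - 2I)^k) = rank((A - 2I)^(k+1))).

So m_A(x) = (x - 2)^2.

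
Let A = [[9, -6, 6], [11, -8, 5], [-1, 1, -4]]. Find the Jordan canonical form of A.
The characteristic polynomial is det(xI - A) = (x - 3)(x + 3)^2, so the eigenvalues are -3 (algebraic multiplicity 2), 3 (algebraic multiplicity 1).

For λ = -3: rank(A + 3I) = 2, rank((A + 3I)^2) = 1. The eigenspace has dimension 3 - 2 = 1, so there is 1 Jordan block; the rank sequence gives block sizes [2].

For λ = 3: algebraic multiplicity 1 gives one 1×1 block.

Assembling the blocks gives the Jordan form J above.

J = [[-3, 1, 0], [0, -3, 0], [0, 0, 3]]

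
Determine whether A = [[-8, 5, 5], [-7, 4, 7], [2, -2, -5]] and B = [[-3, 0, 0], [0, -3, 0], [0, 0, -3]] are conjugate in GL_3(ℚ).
No.

Both have characteristic polynomial (x + 3)^3, but the minimal polynomial of A is (x + 3)^2 while the minimal polynomial of B is x + 3. The minimal polynomial is a similarity invariant, so A and B are not similar.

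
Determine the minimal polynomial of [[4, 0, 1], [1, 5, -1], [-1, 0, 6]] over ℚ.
m_A(x) = (x - 5)^2

The characteristic polynomial factors as (x - 5)^3. The minimal polynomial is ∏(x - λ)^{k_λ} where k_λ is the size of the largest Jordan block at λ.

For λ = 5: rank(A - 5I) = 1, and the largest Jordan block has size 2 (the smallest k with rank((A - 5I)^k) = rank((A - 5I)^(k+1))).

So m_A(x) = (x - 5)^2.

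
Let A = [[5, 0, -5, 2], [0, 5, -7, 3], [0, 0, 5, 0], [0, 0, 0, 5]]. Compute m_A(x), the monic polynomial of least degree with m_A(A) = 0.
The characteristic polynomial factors as (x - 5)^4. The minimal polynomial is ∏(x - λ)^{k_λ} where k_λ is the size of the largest Jordan block at λ.

For λ = 5: rank(A - 5I) = 2, and the largest Jordan block has size 2 (the smallest k with rank((A - 5I)^k) = rank((A - 5I)^(k+1))).

So m_A(x) = (x - 5)^2.

m_A(x) = (x - 5)^2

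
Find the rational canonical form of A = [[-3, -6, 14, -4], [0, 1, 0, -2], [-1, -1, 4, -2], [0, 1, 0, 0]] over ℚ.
R = [[0, -2, 0, 0], [1, 1, 0, 0], [0, 0, 0, -2], [0, 0, 1, 1]]

The invariant factors of A (the non-unit diagonal entries of the Smith normal form of xI - A over ℚ[x]) are x^2 - x + 2, x^2 - x + 2, each dividing the next. The characteristic polynomial is their product, (x^2 - x + 2)^2.

The rational canonical form is the block-diagonal matrix of companion matrices C(f_i):
R = [[0, -2, 0, 0], [1, 1, 0, 0], [0, 0, 0, -2], [0, 0, 1, 1]].

Note the characteristic polynomial does not split into linear factors over ℚ, so A has no Jordan form over ℚ; the rational canonical form exists over any field.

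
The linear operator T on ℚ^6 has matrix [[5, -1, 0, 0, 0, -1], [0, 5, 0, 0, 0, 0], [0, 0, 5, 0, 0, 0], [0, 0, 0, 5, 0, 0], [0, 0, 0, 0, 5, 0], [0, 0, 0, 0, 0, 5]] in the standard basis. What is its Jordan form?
J = [[5, 1, 0, 0, 0, 0], [0, 5, 0, 0, 0, 0], [0, 0, 5, 0, 0, 0], [0, 0, 0, 5, 0, 0], [0, 0, 0, 0, 5, 0], [0, 0, 0, 0, 0, 5]]

The characteristic polynomial is det(xI - A) = (x - 5)^6, so the eigenvalues are 5 (algebraic multiplicity 6).

For λ = 5: rank(A - 5I) = 1, rank((A - 5I)^2) = 0. The eigenspace has dimension 6 - 1 = 5, so there are 5 Jordan blocks; the rank sequence gives block sizes [2, 1, 1, 1, 1].

Assembling the blocks gives the Jordan form J above.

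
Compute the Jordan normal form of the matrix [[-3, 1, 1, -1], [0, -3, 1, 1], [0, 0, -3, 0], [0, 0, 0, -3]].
The characteristic polynomial is det(xI - A) = (x + 3)^4, so the eigenvalues are -3 (algebraic multiplicity 4).

For λ = -3: rank(A + 3I) = 2, rank((A + 3I)^2) = 1, rank((A + 3I)^3) = 0. The eigenspace has dimension 4 - 2 = 2, so there are 2 Jordan blocks; the rank sequence gives block sizes [3, 1].

Assembling the blocks gives the Jordan form J above.

J = [[-3, 1, 0, 0], [0, -3, 1, 0], [0, 0, -3, 0], [0, 0, 0, -3]]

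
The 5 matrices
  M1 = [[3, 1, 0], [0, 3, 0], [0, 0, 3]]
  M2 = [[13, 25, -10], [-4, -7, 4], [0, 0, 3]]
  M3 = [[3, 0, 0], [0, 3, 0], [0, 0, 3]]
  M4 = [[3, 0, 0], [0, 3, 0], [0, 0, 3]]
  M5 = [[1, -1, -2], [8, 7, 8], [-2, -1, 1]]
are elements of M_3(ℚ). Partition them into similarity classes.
Characteristic polynomials: χ_{M1} = (x - 3)^3, χ_{M2} = (x - 3)^3, χ_{M3} = (x - 3)^3, χ_{M4} = (x - 3)^3, χ_{M5} = (x - 3)^3.

{M1, M2, M5}: invariant factors x - 3, (x - 3)^2.

{M3, M4}: invariant factors x - 3, x - 3, x - 3.

Matrices are similar if and only if their invariant-factor lists agree; the partition into similarity classes is {M1, M2, M5}, {M3, M4}.

2 classes: {M1, M2, M5}, {M3, M4}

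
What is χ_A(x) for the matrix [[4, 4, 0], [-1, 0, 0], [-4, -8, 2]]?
χ_A(x) = (x - 2)^3

xI - A = [[x - 4, -4, 0], [1, x, 0], [4, 8, x - 2]].

Expanding det(xI - A) along the first row:
det(xI - A) = + (x - 4)·det([[x, 0], [8, x - 2]]) - (-4)·det([[1, 0], [4, x - 2]]) + (0)·det([[1, x], [4, 8]]).

Evaluating gives χ_A(x) = x^3 - 6x^2 + 12x - 8 = (x - 2)^3.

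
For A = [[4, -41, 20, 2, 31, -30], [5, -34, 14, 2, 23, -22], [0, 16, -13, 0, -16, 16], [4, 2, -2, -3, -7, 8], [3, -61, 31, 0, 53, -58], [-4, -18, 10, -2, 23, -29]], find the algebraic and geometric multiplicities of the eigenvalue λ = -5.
The characteristic polynomial is (x + 1)^2(x + 5)^4, so the factor x + 5 appears with exponent 4: the algebraic multiplicity is 4.

rank(A + 5I) = 4, so the eigenspace has dimension 6 - 4 = 2: the geometric multiplicity is 2.

Since 2 < 4, A is not diagonalizable.

algebraic multiplicity 4, geometric multiplicity 2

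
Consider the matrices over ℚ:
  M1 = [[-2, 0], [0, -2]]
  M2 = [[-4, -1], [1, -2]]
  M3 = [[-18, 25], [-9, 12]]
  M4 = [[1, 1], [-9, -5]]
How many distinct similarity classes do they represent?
3 classes: {M1}, {M2, M3}, {M4}

Characteristic polynomials: χ_{M1} = (x + 2)^2, χ_{M2} = (x + 3)^2, χ_{M3} = (x + 3)^2, χ_{M4} = (x + 2)^2.

{M1}: invariant factors x + 2, x + 2.

{M2, M3}: invariant factors (x + 3)^2.

{M4}: invariant factors (x + 2)^2.

Matrices are similar if and only if their invariant-factor lists agree; the partition into similarity classes is {M1}, {M2, M3}, {M4}.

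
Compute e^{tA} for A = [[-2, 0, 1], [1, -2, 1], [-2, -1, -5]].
e^{tA} = [[(-t^2/2 + t + 1)*e^{-3*t}, -t^2*e^{-3*t}/2, t*(2 - t)*e^{-3*t}/2], [t*e^{-3*t}, (t + 1)*e^{-3*t}, t*e^{-3*t}], [t*(t - 4)*e^{-3*t}/2, t*(t - 2)*e^{-3*t}/2, (t^2 - 4*t + 2)*e^{-3*t}/2]]

A has Jordan form J = [[-3, 1, 0], [0, -3, 1], [0, 0, -3]] with A = PJP^{-1}, so e^{tA} = P e^{tJ} P^{-1}.

For a Jordan block J_k(λ), e^{tJ_k(λ)} = e^{λt} · (I + tN + t^2 N^2/2! + ... + t^{k-1} N^{k-1}/(k-1)!) where N is the nilpotent superdiagonal part.

Assembling the blocks and conjugating back gives the entries of e^{tA} as shown above.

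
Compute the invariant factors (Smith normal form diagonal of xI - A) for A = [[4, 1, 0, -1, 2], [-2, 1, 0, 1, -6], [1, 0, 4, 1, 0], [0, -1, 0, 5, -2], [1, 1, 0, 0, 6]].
x - 4, (x - 4)^2, (x - 4)^2

The Jordan structure of A has elementary divisors (x - 4)^2, (x - 4)^2, (x - 4). Arranging the block sizes at each eigenvalue in decreasing order and taking row products gives the invariant factors.

Invariant factors (smallest first, each dividing the next): x - 4, (x - 4)^2, (x - 4)^2.

Check: the last factor (x - 4)^2 is the minimal polynomial, and the product (x - 4)^5 is the characteristic polynomial.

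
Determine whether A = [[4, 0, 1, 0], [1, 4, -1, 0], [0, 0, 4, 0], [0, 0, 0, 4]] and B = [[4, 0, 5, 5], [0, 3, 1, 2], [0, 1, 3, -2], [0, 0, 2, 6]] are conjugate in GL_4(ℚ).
Two matrices over a field are similar if and only if they have the same invariant factors.

Both A and B have characteristic polynomial (x - 4)^4 and minimal polynomial (x - 4)^3. Computing further, both have invariant factors x - 4, (x - 4)^3. Hence A and B are similar.

Yes.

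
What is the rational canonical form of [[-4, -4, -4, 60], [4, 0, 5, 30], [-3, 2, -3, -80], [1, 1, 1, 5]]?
The invariant factors of A (the non-unit diagonal entries of the Smith normal form of xI - A over ℚ[x]) are x + 5, (x - 4)^2(x + 5), each dividing the next. The characteristic polynomial is their product, (x - 4)^2(x + 5)^2.

The rational canonical form is the block-diagonal matrix of companion matrices C(f_i):
R = [[-5, 0, 0, 0], [0, 0, 0, -80], [0, 1, 0, 24], [0, 0, 1, 3]].

R = [[-5, 0, 0, 0], [0, 0, 0, -80], [0, 1, 0, 24], [0, 0, 1, 3]]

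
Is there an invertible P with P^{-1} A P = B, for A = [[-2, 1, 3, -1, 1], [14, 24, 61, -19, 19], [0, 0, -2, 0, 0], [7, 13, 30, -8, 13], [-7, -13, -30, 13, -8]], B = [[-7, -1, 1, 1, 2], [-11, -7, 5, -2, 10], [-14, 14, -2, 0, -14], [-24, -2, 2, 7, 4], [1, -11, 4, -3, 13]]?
Both have characteristic polynomial (x - 5)^2(x + 2)^3, but the minimal polynomial of A is (x - 5)(x + 2)^3 while the minimal polynomial of B is (x - 5)(x + 2)^2. The minimal polynomial is a similarity invariant, so A and B are not similar.

No.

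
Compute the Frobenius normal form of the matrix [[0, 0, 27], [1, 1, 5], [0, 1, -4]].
R = [[0, 0, 27], [1, 0, 9], [0, 1, -3]]

The invariant factors of A (the non-unit diagonal entries of the Smith normal form of xI - A over ℚ[x]) are (x - 3)(x + 3)^2, each dividing the next. The characteristic polynomial is their product, (x - 3)(x + 3)^2.

The rational canonical form is the block-diagonal matrix of companion matrices C(f_i):
R = [[0, 0, 27], [1, 0, 9], [0, 1, -3]].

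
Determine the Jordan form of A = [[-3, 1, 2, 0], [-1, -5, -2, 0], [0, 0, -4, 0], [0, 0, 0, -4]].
The characteristic polynomial is det(xI - A) = (x + 4)^4, so the eigenvalues are -4 (algebraic multiplicity 4).

For λ = -4: rank(A + 4I) = 1, rank((A + 4I)^2) = 0. The eigenspace has dimension 4 - 1 = 3, so there are 3 Jordan blocks; the rank sequence gives block sizes [2, 1, 1].

Assembling the blocks gives the Jordan form J above.

J = [[-4, 1, 0, 0], [0, -4, 0, 0], [0, 0, -4, 0], [0, 0, 0, -4]]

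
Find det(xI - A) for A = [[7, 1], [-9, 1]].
χ_A(x) = (x - 4)^2

xI - A = [[x - 7, -1], [9, x - 1]].

Expanding det(xI - A) along the first row:
det(xI - A) = + (x - 7)·det([[x - 1]]) - (-1)·det([[9]]).

Evaluating gives χ_A(x) = x^2 - 8x + 16 = (x - 4)^2.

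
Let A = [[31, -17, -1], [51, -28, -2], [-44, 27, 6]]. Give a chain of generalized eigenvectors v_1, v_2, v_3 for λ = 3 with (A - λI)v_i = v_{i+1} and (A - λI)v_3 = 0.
We seek v_1 ∈ ker((A - 3I)^3) \ ker((A - 3I)^2), then set v_{i+1} = (A - 3I) v_i.

One such chain is v_1 = [[0, 0, 1]]^T, v_2 = [[-1, -2, 3]]^T, v_3 = [[3, 5, -1]]^T. Check: (A - 3I) v_3 = [[0, 0, 0]]^T = 0.

v_1 = [[0, 0, 1]]^T, v_2 = [[-1, -2, 3]]^T, v_3 = [[3, 5, -1]]^T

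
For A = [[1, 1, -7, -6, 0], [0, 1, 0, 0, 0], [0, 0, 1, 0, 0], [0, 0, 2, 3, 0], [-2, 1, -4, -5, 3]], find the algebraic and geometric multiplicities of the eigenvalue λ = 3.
algebraic multiplicity 2, geometric multiplicity 1

The characteristic polynomial is (x - 3)^2(x - 1)^3, so the factor x - 3 appears with exponent 2: the algebraic multiplicity is 2.

rank(A - 3I) = 4, so the eigenspace has dimension 5 - 4 = 1: the geometric multiplicity is 1.

Since 1 < 2, A is not diagonalizable.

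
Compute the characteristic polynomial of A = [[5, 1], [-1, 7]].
xI - A = [[x - 5, -1], [1, x - 7]].

Expanding det(xI - A) along the first row:
det(xI - A) = + (x - 5)·det([[x - 7]]) - (-1)·det([[1]]).

Evaluating gives χ_A(x) = x^2 - 12x + 36 = (x - 6)^2.

χ_A(x) = (x - 6)^2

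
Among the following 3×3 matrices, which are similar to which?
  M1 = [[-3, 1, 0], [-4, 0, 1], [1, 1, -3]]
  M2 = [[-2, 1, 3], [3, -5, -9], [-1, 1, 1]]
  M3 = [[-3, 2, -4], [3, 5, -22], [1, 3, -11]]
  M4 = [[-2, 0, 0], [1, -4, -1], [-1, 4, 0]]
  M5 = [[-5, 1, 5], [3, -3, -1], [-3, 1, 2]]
Characteristic polynomials: χ_{M1} = (x + 2)^3, χ_{M2} = (x + 2)^3, χ_{M3} = (x + 3)^3, χ_{M4} = (x + 2)^3, χ_{M5} = (x + 2)^3.

{M1, M2, M4, M5}: invariant factors (x + 2)^3.

{M3}: invariant factors (x + 3)^3.

Matrices are similar if and only if their invariant-factor lists agree; the partition into similarity classes is {M1, M2, M4, M5}, {M3}.

2 classes: {M1, M2, M4, M5}, {M3}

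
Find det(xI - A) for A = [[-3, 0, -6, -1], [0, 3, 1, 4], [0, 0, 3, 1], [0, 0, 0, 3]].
xI - A = [[x + 3, 0, 6, 1], [0, x - 3, -1, -4], [0, 0, x - 3, -1], [0, 0, 0, x - 3]].

Expanding det(xI - A) along the first row:
det(xI - A) = + (x + 3)·det([[x - 3, -1, -4], [0, x - 3, -1], [0, 0, x - 3]]) - (0)·det([[0, -1, -4], [0, x - 3, -1], [0, 0, x - 3]]) + (6)·det([[0, x - 3, -4], [0, 0, -1], [0, 0, x - 3]]) - (1)·det([[0, x - 3, -1], [0, 0, x - 3], [0, 0, 0]]).

Evaluating gives χ_A(x) = x^4 - 6x^3 + 54x - 81 = (x - 3)^3(x + 3).

χ_A(x) = (x - 3)^3(x + 3)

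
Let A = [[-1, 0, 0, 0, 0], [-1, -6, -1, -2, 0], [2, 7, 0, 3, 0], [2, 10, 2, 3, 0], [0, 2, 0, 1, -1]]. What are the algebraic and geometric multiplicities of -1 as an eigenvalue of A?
The characteristic polynomial is (x + 1)^5, so the factor x + 1 appears with exponent 5: the algebraic multiplicity is 5.

rank(A + I) = 3, so the eigenspace has dimension 5 - 3 = 2: the geometric multiplicity is 2.

Since 2 < 5, A is not diagonalizable.

algebraic multiplicity 5, geometric multiplicity 2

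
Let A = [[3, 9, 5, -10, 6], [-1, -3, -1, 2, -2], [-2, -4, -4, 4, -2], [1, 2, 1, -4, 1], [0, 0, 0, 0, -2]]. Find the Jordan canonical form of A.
J = [[-2, 1, 0, 0, 0], [0, -2, 1, 0, 0], [0, 0, -2, 0, 0], [0, 0, 0, -2, 0], [0, 0, 0, 0, -2]]

The characteristic polynomial is det(xI - A) = (x + 2)^5, so the eigenvalues are -2 (algebraic multiplicity 5).

For λ = -2: rank(A + 2I) = 2, rank((A + 2I)^2) = 1, rank((A + 2I)^3) = 0. The eigenspace has dimension 5 - 2 = 3, so there are 3 Jordan blocks; the rank sequence gives block sizes [3, 1, 1].

Assembling the blocks gives the Jordan form J above.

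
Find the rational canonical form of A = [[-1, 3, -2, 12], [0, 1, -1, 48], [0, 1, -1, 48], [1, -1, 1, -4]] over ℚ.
R = [[0, 0, 0, 0], [1, 0, 0, 48], [0, 1, 0, 8], [0, 0, 1, -5]]

The invariant factors of A (the non-unit diagonal entries of the Smith normal form of xI - A over ℚ[x]) are x(x - 3)(x + 4)^2, each dividing the next. The characteristic polynomial is their product, x(x - 3)(x + 4)^2.

The rational canonical form is the block-diagonal matrix of companion matrices C(f_i):
R = [[0, 0, 0, 0], [1, 0, 0, 48], [0, 1, 0, 8], [0, 0, 1, -5]].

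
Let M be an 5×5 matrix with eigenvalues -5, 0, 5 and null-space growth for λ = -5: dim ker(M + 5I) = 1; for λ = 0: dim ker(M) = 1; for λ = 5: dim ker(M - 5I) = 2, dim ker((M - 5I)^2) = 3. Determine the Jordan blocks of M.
λ = -5: successive nullity increments [1] count blocks of size ≥ k; block sizes are [1].
λ = 0: successive nullity increments [1] count blocks of size ≥ k; block sizes are [1].
λ = 5: successive nullity increments [2, 1] count blocks of size ≥ k; block sizes are [2, 1].

Jordan blocks: (-5, 1), (0, 1), (5, 2), (5, 1)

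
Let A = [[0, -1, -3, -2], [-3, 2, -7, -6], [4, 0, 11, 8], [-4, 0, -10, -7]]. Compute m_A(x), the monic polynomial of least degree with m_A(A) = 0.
The characteristic polynomial factors as (x - 3)(x - 1)^3. The minimal polynomial is ∏(x - λ)^{k_λ} where k_λ is the size of the largest Jordan block at λ.

For λ = 1: rank(A - I) = 2, and the largest Jordan block has size 2 (the smallest k with rank((A - I)^k) = rank((A - I)^(k+1))).
For λ = 3: rank(A - 3I) = 3, and the largest Jordan block has size 1 (the smallest k with rank((A - 3I)^k) = rank((A - 3I)^(k+1))).

So m_A(x) = (x - 3)(x - 1)^2.

m_A(x) = (x - 3)(x - 1)^2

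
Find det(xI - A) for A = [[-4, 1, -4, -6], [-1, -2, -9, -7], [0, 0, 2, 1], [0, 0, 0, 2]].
χ_A(x) = (x - 2)^2(x + 3)^2

xI - A = [[x + 4, -1, 4, 6], [1, x + 2, 9, 7], [0, 0, x - 2, -1], [0, 0, 0, x - 2]].

Expanding det(xI - A) along the first row:
det(xI - A) = + (x + 4)·det([[x + 2, 9, 7], [0, x - 2, -1], [0, 0, x - 2]]) - (-1)·det([[1, 9, 7], [0, x - 2, -1], [0, 0, x - 2]]) + (4)·det([[1, x + 2, 7], [0, 0, -1], [0, 0, x - 2]]) - (6)·det([[1, x + 2, 9], [0, 0, x - 2], [0, 0, 0]]).

Evaluating gives χ_A(x) = x^4 + 2x^3 - 11x^2 - 12x + 36 = (x - 2)^2(x + 3)^2.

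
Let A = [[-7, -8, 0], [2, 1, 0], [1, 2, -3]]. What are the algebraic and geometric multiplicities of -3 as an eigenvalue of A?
algebraic multiplicity 3, geometric multiplicity 2

The characteristic polynomial is (x + 3)^3, so the factor x + 3 appears with exponent 3: the algebraic multiplicity is 3.

rank(A + 3I) = 1, so the eigenspace has dimension 3 - 1 = 2: the geometric multiplicity is 2.

Since 2 < 3, A is not diagonalizable.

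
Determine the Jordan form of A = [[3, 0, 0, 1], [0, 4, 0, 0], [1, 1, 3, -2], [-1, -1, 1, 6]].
J = [[4, 1, 0, 0], [0, 4, 1, 0], [0, 0, 4, 0], [0, 0, 0, 4]]

The characteristic polynomial is det(xI - A) = (x - 4)^4, so the eigenvalues are 4 (algebraic multiplicity 4).

For λ = 4: rank(A - 4I) = 2, rank((A - 4I)^2) = 1, rank((A - 4I)^3) = 0. The eigenspace has dimension 4 - 2 = 2, so there are 2 Jordan blocks; the rank sequence gives block sizes [3, 1].

Assembling the blocks gives the Jordan form J above.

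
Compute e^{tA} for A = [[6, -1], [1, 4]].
A has Jordan form J = [[5, 1], [0, 5]] with A = PJP^{-1}, so e^{tA} = P e^{tJ} P^{-1}.

For a Jordan block J_k(λ), e^{tJ_k(λ)} = e^{λt} · (I + tN + t^2 N^2/2! + ... + t^{k-1} N^{k-1}/(k-1)!) where N is the nilpotent superdiagonal part.

Assembling the blocks and conjugating back gives the entries of e^{tA} as shown above.

e^{tA} = [[(t + 1)*e^{5*t}, -t*e^{5*t}], [t*e^{5*t}, (1 - t)*e^{5*t}]]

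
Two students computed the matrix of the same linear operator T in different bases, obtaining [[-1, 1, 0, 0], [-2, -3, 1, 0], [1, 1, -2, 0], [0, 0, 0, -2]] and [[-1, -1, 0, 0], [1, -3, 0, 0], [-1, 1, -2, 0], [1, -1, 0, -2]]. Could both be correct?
No.

Both have characteristic polynomial (x + 2)^4, but the minimal polynomial of A is (x + 2)^3 while the minimal polynomial of B is (x + 2)^2. The minimal polynomial is a similarity invariant, so A and B are not similar.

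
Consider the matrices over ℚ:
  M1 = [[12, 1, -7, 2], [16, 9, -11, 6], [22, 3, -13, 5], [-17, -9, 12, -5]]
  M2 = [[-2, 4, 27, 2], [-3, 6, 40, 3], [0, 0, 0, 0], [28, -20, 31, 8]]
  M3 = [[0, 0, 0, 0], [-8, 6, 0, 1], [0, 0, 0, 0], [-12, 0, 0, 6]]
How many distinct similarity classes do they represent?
Characteristic polynomials: χ_{M1} = (x - 2)^3(x + 3), χ_{M2} = x^2(x - 6)^2, χ_{M3} = x^2(x - 6)^2.

{M1}: invariant factors (x - 2)^3(x + 3).

{M2}: invariant factors x^2(x - 6)^2.

{M3}: invariant factors x, x(x - 6)^2.

Matrices are similar if and only if their invariant-factor lists agree; the partition into similarity classes is {M1}, {M2}, {M3}.

3 classes: {M1}, {M2}, {M3}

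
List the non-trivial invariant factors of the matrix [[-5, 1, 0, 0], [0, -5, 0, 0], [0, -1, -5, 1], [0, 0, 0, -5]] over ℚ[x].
(x + 5)^2, (x + 5)^2

The Jordan structure of A has elementary divisors (x + 5)^2, (x + 5)^2. Arranging the block sizes at each eigenvalue in decreasing order and taking row products gives the invariant factors.

Invariant factors (smallest first, each dividing the next): (x + 5)^2, (x + 5)^2.

Check: the last factor (x + 5)^2 is the minimal polynomial, and the product (x + 5)^4 is the characteristic polynomial.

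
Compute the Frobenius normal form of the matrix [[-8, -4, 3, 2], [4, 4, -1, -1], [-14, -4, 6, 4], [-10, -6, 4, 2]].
The invariant factors of A (the non-unit diagonal entries of the Smith normal form of xI - A over ℚ[x]) are x^2 - 2x - 2, x^2 - 2x - 2, each dividing the next. The characteristic polynomial is their product, (x^2 - 2x - 2)^2.

The rational canonical form is the block-diagonal matrix of companion matrices C(f_i):
R = [[0, 2, 0, 0], [1, 2, 0, 0], [0, 0, 0, 2], [0, 0, 1, 2]].

Note the characteristic polynomial does not split into linear factors over ℚ, so A has no Jordan form over ℚ; the rational canonical form exists over any field.

R = [[0, 2, 0, 0], [1, 2, 0, 0], [0, 0, 0, 2], [0, 0, 1, 2]]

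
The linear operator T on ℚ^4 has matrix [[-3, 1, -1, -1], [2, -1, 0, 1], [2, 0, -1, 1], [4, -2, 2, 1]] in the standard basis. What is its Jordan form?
J = [[-1, 1, 0, 0], [0, -1, 0, 0], [0, 0, -1, 1], [0, 0, 0, -1]]

The characteristic polynomial is det(xI - A) = (x + 1)^4, so the eigenvalues are -1 (algebraic multiplicity 4).

For λ = -1: rank(A + I) = 2, rank((A + I)^2) = 0. The eigenspace has dimension 4 - 2 = 2, so there are 2 Jordan blocks; the rank sequence gives block sizes [2, 2].

Assembling the blocks gives the Jordan form J above.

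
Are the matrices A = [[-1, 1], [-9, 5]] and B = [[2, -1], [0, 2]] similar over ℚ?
Yes.

Two matrices over a field are similar if and only if they have the same invariant factors.

Both A and B have characteristic polynomial (x - 2)^2 and minimal polynomial (x - 2)^2. Computing further, both have invariant factors (x - 2)^2. Hence A and B are similar.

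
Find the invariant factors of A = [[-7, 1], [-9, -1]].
(x + 4)^2

The Jordan structure of A has elementary divisors (x + 4)^2. Arranging the block sizes at each eigenvalue in decreasing order and taking row products gives the invariant factors.

Invariant factors (smallest first, each dividing the next): (x + 4)^2.

Check: the last factor (x + 4)^2 is the minimal polynomial, and the product (x + 4)^2 is the characteristic polynomial.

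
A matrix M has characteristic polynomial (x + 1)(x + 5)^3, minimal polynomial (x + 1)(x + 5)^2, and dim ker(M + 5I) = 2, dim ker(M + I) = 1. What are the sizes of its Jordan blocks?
λ = -5: algebraic multiplicity 3 (exponent in χ_M), largest block size 2 (exponent in m_M), 2 blocks (geometric multiplicity). These force block sizes [2, 1].
λ = -1: algebraic multiplicity 1 (exponent in χ_M), largest block size 1 (exponent in m_M), 1 block (geometric multiplicity). This forces block sizes [1].

Jordan blocks: (-5, 2), (-5, 1), (-1, 1)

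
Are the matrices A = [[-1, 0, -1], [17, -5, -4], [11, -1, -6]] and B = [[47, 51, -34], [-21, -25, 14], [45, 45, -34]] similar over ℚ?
No.

Both have characteristic polynomial (x + 4)^3, but the minimal polynomial of A is (x + 4)^3 while the minimal polynomial of B is (x + 4)^2. The minimal polynomial is a similarity invariant, so A and B are not similar.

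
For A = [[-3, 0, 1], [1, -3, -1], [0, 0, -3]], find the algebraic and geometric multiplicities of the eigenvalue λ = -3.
algebraic multiplicity 3, geometric multiplicity 1

The characteristic polynomial is (x + 3)^3, so the factor x + 3 appears with exponent 3: the algebraic multiplicity is 3.

rank(A + 3I) = 2, so the eigenspace has dimension 3 - 2 = 1: the geometric multiplicity is 1.

Since 1 < 3, A is not diagonalizable.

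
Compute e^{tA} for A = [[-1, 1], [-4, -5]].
A has Jordan form J = [[-3, 1], [0, -3]] with A = PJP^{-1}, so e^{tA} = P e^{tJ} P^{-1}.

For a Jordan block J_k(λ), e^{tJ_k(λ)} = e^{λt} · (I + tN + t^2 N^2/2! + ... + t^{k-1} N^{k-1}/(k-1)!) where N is the nilpotent superdiagonal part.

Assembling the blocks and conjugating back gives the entries of e^{tA} as shown above.

e^{tA} = [[(2*t + 1)*e^{-3*t}, t*e^{-3*t}], [-4*t*e^{-3*t}, (1 - 2*t)*e^{-3*t}]]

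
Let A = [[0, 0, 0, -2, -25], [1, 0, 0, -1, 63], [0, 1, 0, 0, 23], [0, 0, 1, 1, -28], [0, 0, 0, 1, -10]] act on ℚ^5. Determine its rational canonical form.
R = [[0, 0, 0, 0, -45], [1, 0, 0, 0, 51], [0, 1, 0, 0, 22], [0, 0, 1, 0, -18], [0, 0, 0, 1, -9]]

The invariant factors of A (the non-unit diagonal entries of the Smith normal form of xI - A over ℚ[x]) are (x - 1)^2(x + 3)^2(x + 5), each dividing the next. The characteristic polynomial is their product, (x - 1)^2(x + 3)^2(x + 5).

The rational canonical form is the block-diagonal matrix of companion matrices C(f_i):
R = [[0, 0, 0, 0, -45], [1, 0, 0, 0, 51], [0, 1, 0, 0, 22], [0, 0, 1, 0, -18], [0, 0, 0, 1, -9]].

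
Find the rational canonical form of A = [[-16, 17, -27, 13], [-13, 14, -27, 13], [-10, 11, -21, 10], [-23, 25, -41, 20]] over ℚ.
The invariant factors of A (the non-unit diagonal entries of the Smith normal form of xI - A over ℚ[x]) are x + 3, (x + 3)(x^2 - 3x - 1), each dividing the next. The characteristic polynomial is their product, (x + 3)^2(x^2 - 3x - 1).

The rational canonical form is the block-diagonal matrix of companion matrices C(f_i):
R = [[-3, 0, 0, 0], [0, 0, 0, 3], [0, 1, 0, 10], [0, 0, 1, 0]].

Note the characteristic polynomial does not split into linear factors over ℚ, so A has no Jordan form over ℚ; the rational canonical form exists over any field.

R = [[-3, 0, 0, 0], [0, 0, 0, 3], [0, 1, 0, 10], [0, 0, 1, 0]]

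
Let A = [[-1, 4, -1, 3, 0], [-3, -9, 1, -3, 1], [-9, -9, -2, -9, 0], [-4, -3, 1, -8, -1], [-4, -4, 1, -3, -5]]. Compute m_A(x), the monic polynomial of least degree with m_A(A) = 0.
The characteristic polynomial factors as (x + 5)^5. The minimal polynomial is ∏(x - λ)^{k_λ} where k_λ is the size of the largest Jordan block at λ.

For λ = -5: rank(A + 5I) = 3, and the largest Jordan block has size 3 (the smallest k with rank((A + 5I)^k) = rank((A + 5I)^(k+1))).

So m_A(x) = (x + 5)^3.

m_A(x) = (x + 5)^3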